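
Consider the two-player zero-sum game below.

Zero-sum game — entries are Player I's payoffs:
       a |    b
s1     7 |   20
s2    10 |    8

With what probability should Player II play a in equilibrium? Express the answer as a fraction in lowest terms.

Row minima are 7 and 8, so Player I's maximin is 8; column maxima are 10 and 20, so Player II's minimax is 10. These differ, so the equilibrium is in mixed strategies.
Let Player II play a with probability q. Player I is indifferent when 7q + 20(1−q) = 10q + 8(1−q), giving q = 4/5.

4/5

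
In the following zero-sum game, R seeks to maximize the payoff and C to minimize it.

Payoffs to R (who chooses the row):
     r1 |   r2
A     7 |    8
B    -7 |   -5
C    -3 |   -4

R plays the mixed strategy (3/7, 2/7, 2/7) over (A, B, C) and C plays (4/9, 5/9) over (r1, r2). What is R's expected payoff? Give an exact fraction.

34/63

Against (4/9, 5/9), each row's expected payoff is A: 68/9; B: -53/9; C: -32/9.
Taking the (3/7, 2/7, 2/7)-weighted average: (3/7)·(68/9) + (2/7)·(-53/9) + (2/7)·(-32/9) = 34/63.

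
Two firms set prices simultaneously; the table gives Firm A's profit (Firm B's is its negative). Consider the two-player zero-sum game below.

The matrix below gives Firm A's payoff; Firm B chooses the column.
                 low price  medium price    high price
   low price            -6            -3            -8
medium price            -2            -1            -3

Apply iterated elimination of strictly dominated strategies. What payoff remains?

Row low price is strictly dominated by row medium price (-2>-6, -1>-3, -3>-8); eliminate low price.
Column low price is strictly dominated by high price for Firm B (-3<-2); eliminate low price.
Column medium price is strictly dominated by high price for Firm B (-3<-1); eliminate medium price.
Only (medium price, high price) remains, with payoff -3.

-3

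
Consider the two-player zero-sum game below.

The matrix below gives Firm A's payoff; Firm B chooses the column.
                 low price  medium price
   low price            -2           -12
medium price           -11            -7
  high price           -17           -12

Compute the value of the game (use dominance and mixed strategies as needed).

-59/7

Row high price is strictly dominated by row medium price, so Firm A never plays it.
The remaining 2×2 game on (low price, medium price) × (low price, medium price) has no saddle point. Let Firm A play low price with probability p; indifference gives −2p − 11(1−p) = −12p − 7(1−p), so p = 2/7.
Similarly Firm B's optimal q on low price is 5/14, and the value is -2·(5/14) + (-12)·(9/14) = -59/7.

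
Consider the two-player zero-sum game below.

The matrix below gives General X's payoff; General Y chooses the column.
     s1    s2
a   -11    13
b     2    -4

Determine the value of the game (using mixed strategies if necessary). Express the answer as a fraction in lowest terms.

-3/5

Row minima are -11 and -4, so General X's maximin is -4; column maxima are 2 and 13, so General Y's minimax is 2. These differ, so the equilibrium is in mixed strategies.
Let General X play a with probability p. General Y is indifferent when −11p + 2(1−p) = 13p − 4(1−p), giving p = 1/5.
Let General Y play s1 with probability q. General X is indifferent when −11q + 13(1−q) = 2q − 4(1−q), giving q = 17/30.
The value is -11·(17/30) + (13)·(13/30) = -3/5.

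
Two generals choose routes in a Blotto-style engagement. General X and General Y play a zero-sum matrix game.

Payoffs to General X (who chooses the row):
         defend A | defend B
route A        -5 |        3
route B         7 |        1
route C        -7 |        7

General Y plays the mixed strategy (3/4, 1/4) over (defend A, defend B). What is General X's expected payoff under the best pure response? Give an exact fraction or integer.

route A: (-5)·(3/4) + (3)·(1/4) = -3.
route B: (7)·(3/4) + (1)·(1/4) = 11/2.
route C: (-7)·(3/4) + (7)·(1/4) = -7/2.
The best pure response is route B with expected payoff 11/2.

11/2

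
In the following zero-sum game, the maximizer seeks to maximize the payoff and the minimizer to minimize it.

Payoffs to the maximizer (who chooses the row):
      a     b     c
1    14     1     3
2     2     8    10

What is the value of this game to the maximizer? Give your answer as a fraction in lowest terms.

Column c is strictly dominated by b for the minimizer (it gives the maximizer more in every row).
The remaining 2×2 game on (1, 2) × (a, b) has no saddle point. Let the maximizer play 1 with probability p; indifference gives 14p + 2(1−p) = p + 8(1−p), so p = 6/19.
Similarly the minimizer's optimal q on a is 7/19, and the value is 14·(7/19) + (1)·(12/19) = 110/19.

110/19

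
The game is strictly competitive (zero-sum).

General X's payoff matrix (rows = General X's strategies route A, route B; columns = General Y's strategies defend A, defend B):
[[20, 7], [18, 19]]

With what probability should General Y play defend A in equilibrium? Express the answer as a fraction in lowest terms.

Row minima are 7 and 18, so General X's maximin is 18; column maxima are 20 and 19, so General Y's minimax is 19. These differ, so the equilibrium is in mixed strategies.
Let General Y play defend A with probability q. General X is indifferent when 20q + 7(1−q) = 18q + 19(1−q), giving q = 6/7.

6/7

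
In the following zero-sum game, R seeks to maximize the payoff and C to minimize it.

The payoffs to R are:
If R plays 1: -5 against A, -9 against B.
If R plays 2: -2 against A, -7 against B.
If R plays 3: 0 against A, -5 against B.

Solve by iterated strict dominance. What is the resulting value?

-5

Column A is strictly dominated by B for C (-9<-5, -7<-2, -5<0); eliminate A.
Row 2 is strictly dominated by row 3 (-5>-7); eliminate 2.
Row 1 is strictly dominated by row 3 (-5>-9); eliminate 1.
Only (3, B) remains, with payoff -5.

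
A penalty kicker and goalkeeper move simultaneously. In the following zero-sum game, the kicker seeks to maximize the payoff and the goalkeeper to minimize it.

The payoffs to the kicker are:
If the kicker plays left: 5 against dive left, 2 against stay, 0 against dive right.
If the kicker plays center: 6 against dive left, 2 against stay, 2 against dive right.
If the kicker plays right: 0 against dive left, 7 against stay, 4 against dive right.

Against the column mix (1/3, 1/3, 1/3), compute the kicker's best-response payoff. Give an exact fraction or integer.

left: (5)·(1/3) + (2)·(1/3) + (0)·(1/3) = 7/3.
center: (6)·(1/3) + (2)·(1/3) + (2)·(1/3) = 10/3.
right: (0)·(1/3) + (7)·(1/3) + (4)·(1/3) = 11/3.
The best pure response is right with expected payoff 11/3.

11/3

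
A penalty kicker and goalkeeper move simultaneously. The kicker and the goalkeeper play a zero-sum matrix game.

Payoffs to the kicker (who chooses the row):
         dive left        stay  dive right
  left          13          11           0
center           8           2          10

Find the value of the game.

110/19

Column dive left is strictly dominated by stay for the goalkeeper (it gives the kicker more in every row).
The remaining 2×2 game on (left, center) × (stay, dive right) has no saddle point. Let the kicker play left with probability p; indifference gives 11p + 2(1−p) = 10(1−p), so p = 8/19.
Similarly the goalkeeper's optimal q on stay is 10/19, and the value is 11·(10/19) + (0)·(9/19) = 110/19.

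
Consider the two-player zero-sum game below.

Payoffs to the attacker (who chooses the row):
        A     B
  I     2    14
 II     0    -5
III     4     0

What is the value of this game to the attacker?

Row II is strictly dominated by row III, so the attacker never plays it.
The remaining 2×2 game on (I, III) × (A, B) has no saddle point. Let the attacker play I with probability p; indifference gives 2p + 4(1−p) = 14p, so p = 1/4.
Similarly the defender's optimal q on A is 7/8, and the value is 2·(7/8) + (14)·(1/8) = 7/2.

7/2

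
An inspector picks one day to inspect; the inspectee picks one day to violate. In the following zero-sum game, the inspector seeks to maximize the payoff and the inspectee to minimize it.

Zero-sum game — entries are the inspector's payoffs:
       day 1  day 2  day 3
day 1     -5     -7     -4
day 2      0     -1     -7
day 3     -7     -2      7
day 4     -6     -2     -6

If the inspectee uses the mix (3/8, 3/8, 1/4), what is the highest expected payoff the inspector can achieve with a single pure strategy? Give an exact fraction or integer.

day 1: (-5)·(3/8) + (-7)·(3/8) + (-4)·(1/4) = -11/2.
day 2: (0)·(3/8) + (-1)·(3/8) + (-7)·(1/4) = -17/8.
day 3: (-7)·(3/8) + (-2)·(3/8) + (7)·(1/4) = -13/8.
day 4: (-6)·(3/8) + (-2)·(3/8) + (-6)·(1/4) = -9/2.
The best pure response is day 3 with expected payoff -13/8.

-13/8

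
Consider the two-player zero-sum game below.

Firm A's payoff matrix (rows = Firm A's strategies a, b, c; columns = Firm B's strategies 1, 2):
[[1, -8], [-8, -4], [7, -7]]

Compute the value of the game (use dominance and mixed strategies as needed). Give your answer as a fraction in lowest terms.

Row a is strictly dominated by row c, so Firm A never plays it.
The remaining 2×2 game on (b, c) × (1, 2) has no saddle point. Let Firm A play b with probability p; indifference gives −8p + 7(1−p) = −4p − 7(1−p), so p = 7/9.
Similarly Firm B's optimal q on 1 is 1/6, and the value is -8·(1/6) + (-4)·(5/6) = -14/3.

-14/3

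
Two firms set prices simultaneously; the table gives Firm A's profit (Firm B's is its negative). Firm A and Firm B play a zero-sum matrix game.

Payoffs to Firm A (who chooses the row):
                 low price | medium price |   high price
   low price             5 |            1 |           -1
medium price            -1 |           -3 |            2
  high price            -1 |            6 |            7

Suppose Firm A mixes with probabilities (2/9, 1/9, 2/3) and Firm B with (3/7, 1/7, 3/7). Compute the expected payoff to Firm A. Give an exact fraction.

Against (3/7, 1/7, 3/7), each row's expected payoff is low price: 13/7; medium price: 0; high price: 24/7.
Taking the (2/9, 1/9, 2/3)-weighted average: (2/9)·(13/7) + (1/9)·(0) + (2/3)·(24/7) = 170/63.

170/63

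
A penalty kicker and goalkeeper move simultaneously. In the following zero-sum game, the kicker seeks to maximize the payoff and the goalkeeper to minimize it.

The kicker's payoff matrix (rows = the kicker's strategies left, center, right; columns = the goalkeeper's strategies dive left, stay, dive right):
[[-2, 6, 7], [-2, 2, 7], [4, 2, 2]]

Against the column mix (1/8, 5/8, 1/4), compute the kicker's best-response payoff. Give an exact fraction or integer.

left: (-2)·(1/8) + (6)·(5/8) + (7)·(1/4) = 21/4.
center: (-2)·(1/8) + (2)·(5/8) + (7)·(1/4) = 11/4.
right: (4)·(1/8) + (2)·(5/8) + (2)·(1/4) = 9/4.
The best pure response is left with expected payoff 21/4.

21/4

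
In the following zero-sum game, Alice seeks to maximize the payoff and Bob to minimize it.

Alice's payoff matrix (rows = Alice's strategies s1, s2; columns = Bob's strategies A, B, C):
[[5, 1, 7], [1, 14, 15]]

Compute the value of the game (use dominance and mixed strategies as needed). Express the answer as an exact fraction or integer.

Column C is strictly dominated by B for Bob (it gives Alice more in every row).
The remaining 2×2 game on (s1, s2) × (A, B) has no saddle point. Let Alice play s1 with probability p; indifference gives 5p + (1−p) = p + 14(1−p), so p = 13/17.
Similarly Bob's optimal q on A is 13/17, and the value is 5·(13/17) + (1)·(4/17) = 69/17.

69/17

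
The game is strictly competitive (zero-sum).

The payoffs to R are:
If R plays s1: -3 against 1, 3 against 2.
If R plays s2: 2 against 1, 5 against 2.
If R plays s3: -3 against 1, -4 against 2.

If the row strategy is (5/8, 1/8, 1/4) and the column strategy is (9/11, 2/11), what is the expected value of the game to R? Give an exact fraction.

-147/88

Against (9/11, 2/11), each row's expected payoff is s1: -21/11; s2: 28/11; s3: -35/11.
Taking the (5/8, 1/8, 1/4)-weighted average: (5/8)·(-21/11) + (1/8)·(28/11) + (1/4)·(-35/11) = -147/88.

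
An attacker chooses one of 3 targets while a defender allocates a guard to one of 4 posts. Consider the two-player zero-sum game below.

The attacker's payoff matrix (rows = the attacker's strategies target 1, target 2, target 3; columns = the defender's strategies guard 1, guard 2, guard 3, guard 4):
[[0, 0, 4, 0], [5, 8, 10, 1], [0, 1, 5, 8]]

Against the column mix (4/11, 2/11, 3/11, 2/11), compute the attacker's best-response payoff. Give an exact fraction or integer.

68/11

target 1: (0)·(4/11) + (0)·(2/11) + (4)·(3/11) + (0)·(2/11) = 12/11.
target 2: (5)·(4/11) + (8)·(2/11) + (10)·(3/11) + (1)·(2/11) = 68/11.
target 3: (0)·(4/11) + (1)·(2/11) + (5)·(3/11) + (8)·(2/11) = 3.
The best pure response is target 2 with expected payoff 68/11.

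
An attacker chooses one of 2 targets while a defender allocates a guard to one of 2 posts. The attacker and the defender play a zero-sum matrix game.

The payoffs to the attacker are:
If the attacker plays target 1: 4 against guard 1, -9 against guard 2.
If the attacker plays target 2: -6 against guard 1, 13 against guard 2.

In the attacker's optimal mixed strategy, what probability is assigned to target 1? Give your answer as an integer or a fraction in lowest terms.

Row minima are -9 and -6, so the attacker's maximin is -6; column maxima are 4 and 13, so the defender's minimax is 4. These differ, so the equilibrium is in mixed strategies.
Let the attacker play target 1 with probability p. The defender is indifferent when 4p − 6(1−p) = −9p + 13(1−p), giving p = 19/32.

19/32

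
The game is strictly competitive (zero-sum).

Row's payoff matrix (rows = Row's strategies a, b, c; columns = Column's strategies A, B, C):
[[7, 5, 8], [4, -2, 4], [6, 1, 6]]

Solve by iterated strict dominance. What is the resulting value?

Column A is strictly dominated by B for Column (5<7, -2<4, 1<6); eliminate A.
Column C is strictly dominated by B for Column (5<8, -2<4, 1<6); eliminate C.
Row b is strictly dominated by row a (5>-2); eliminate b.
Row c is strictly dominated by row a (5>1); eliminate c.
Only (a, B) remains, with payoff 5.

5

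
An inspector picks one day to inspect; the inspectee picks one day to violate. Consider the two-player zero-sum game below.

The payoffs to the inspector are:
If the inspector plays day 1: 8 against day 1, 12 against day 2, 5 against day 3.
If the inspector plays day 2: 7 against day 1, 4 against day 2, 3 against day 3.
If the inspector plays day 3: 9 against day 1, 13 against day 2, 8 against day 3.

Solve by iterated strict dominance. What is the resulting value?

Row day 2 is strictly dominated by row day 1 (8>7, 12>4, 5>3); eliminate day 2.
Column day 1 is strictly dominated by day 3 for the inspectee (5<8, 8<9); eliminate day 1.
Row day 1 is strictly dominated by row day 3 (13>12, 8>5); eliminate day 1.
Column day 2 is strictly dominated by day 3 for the inspectee (8<13); eliminate day 2.
Only (day 3, day 3) remains, with payoff 8.

8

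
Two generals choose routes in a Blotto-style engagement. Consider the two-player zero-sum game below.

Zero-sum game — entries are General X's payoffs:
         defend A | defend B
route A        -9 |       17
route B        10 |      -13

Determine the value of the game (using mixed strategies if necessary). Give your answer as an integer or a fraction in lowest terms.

Row minima are -9 and -13, so General X's maximin is -9; column maxima are 10 and 17, so General Y's minimax is 10. These differ, so the equilibrium is in mixed strategies.
Let General X play route A with probability p. General Y is indifferent when −9p + 10(1−p) = 17p − 13(1−p), giving p = 23/49.
Let General Y play defend A with probability q. General X is indifferent when −9q + 17(1−q) = 10q − 13(1−q), giving q = 30/49.
The value is -9·(30/49) + (17)·(19/49) = 53/49.

53/49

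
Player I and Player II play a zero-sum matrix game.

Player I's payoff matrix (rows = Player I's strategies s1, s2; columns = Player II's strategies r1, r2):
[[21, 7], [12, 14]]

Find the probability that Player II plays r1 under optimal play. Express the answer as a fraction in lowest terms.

Row minima are 7 and 12, so Player I's maximin is 12; column maxima are 21 and 14, so Player II's minimax is 14. These differ, so the equilibrium is in mixed strategies.
Let Player II play r1 with probability q. Player I is indifferent when 21q + 7(1−q) = 12q + 14(1−q), giving q = 7/16.

7/16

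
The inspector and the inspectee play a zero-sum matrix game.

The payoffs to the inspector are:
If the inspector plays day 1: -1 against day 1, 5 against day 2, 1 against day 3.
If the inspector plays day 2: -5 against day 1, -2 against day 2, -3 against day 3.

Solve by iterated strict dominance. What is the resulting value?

Row day 2 is strictly dominated by row day 1 (-1>-5, 5>-2, 1>-3); eliminate day 2.
Column day 2 is strictly dominated by day 1 for the inspectee (-1<5); eliminate day 2.
Column day 3 is strictly dominated by day 1 for the inspectee (-1<1); eliminate day 3.
Only (day 1, day 1) remains, with payoff -1.

-1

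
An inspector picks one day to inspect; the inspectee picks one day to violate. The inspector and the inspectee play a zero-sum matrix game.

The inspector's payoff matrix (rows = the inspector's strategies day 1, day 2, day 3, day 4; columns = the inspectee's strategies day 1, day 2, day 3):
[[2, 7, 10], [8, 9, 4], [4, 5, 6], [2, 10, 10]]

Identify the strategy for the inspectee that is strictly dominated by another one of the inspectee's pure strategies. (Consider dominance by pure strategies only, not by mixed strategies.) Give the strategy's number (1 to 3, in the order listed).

The inspectee prefers columns that give the inspector less. Compare day 2 with day 1: 2 < 7, 8 < 9, 4 < 5, 2 < 10.
So day 1 strictly dominates day 2 for the inspectee; day 2 is strictly dominated.

2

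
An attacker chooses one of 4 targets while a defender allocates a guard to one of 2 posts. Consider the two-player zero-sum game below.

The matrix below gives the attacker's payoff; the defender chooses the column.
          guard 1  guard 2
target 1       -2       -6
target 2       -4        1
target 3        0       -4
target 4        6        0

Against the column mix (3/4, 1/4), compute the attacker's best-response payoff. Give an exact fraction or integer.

target 1: (-2)·(3/4) + (-6)·(1/4) = -3.
target 2: (-4)·(3/4) + (1)·(1/4) = -11/4.
target 3: (0)·(3/4) + (-4)·(1/4) = -1.
target 4: (6)·(3/4) + (0)·(1/4) = 9/2.
The best pure response is target 4 with expected payoff 9/2.

9/2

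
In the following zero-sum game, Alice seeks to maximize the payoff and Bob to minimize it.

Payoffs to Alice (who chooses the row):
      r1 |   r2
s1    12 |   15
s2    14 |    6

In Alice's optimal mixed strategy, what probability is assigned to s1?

8/11

Row minima are 12 and 6, so Alice's maximin is 12; column maxima are 14 and 15, so Bob's minimax is 14. These differ, so the equilibrium is in mixed strategies.
Let Alice play s1 with probability p. Bob is indifferent when 12p + 14(1−p) = 15p + 6(1−p), giving p = 8/11.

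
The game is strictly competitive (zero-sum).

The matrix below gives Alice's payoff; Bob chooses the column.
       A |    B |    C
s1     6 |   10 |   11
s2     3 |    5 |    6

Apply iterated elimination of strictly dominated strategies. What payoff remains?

6

Column B is strictly dominated by A for Bob (6<10, 3<5); eliminate B.
Column C is strictly dominated by A for Bob (6<11, 3<6); eliminate C.
Row s2 is strictly dominated by row s1 (6>3); eliminate s2.
Only (s1, A) remains, with payoff 6.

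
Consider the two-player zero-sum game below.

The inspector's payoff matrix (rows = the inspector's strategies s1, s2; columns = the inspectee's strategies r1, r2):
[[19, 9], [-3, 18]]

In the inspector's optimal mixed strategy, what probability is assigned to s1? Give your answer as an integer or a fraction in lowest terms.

Row minima are 9 and -3, so the inspector's maximin is 9; column maxima are 19 and 18, so the inspectee's minimax is 18. These differ, so the equilibrium is in mixed strategies.
Let the inspector play s1 with probability p. The inspectee is indifferent when 19p − 3(1−p) = 9p + 18(1−p), giving p = 21/31.

21/31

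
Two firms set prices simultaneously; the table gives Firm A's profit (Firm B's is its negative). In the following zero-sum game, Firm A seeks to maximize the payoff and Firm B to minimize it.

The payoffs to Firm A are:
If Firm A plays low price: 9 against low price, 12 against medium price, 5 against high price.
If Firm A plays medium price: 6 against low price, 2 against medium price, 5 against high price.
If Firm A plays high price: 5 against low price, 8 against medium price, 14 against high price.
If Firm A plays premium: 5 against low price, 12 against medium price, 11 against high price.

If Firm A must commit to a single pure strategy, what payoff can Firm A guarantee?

The worst-case payoff for each row is low price: 5, medium price: 2, high price: 5, premium: 5.
The best of these is 5.

5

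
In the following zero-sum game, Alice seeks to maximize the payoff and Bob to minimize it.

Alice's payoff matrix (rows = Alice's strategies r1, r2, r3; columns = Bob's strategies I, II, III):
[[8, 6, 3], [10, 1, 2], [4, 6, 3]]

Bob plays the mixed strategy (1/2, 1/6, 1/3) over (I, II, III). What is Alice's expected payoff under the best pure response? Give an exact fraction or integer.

6

r1: (8)·(1/2) + (6)·(1/6) + (3)·(1/3) = 6.
r2: (10)·(1/2) + (1)·(1/6) + (2)·(1/3) = 35/6.
r3: (4)·(1/2) + (6)·(1/6) + (3)·(1/3) = 4.
The best pure response is r1 with expected payoff 6.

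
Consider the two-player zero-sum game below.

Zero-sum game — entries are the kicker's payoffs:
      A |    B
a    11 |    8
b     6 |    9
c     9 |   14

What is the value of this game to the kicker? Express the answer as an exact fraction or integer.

Row b is strictly dominated by row c, so the kicker never plays it.
The remaining 2×2 game on (a, c) × (A, B) has no saddle point. Let the kicker play a with probability p; indifference gives 11p + 9(1−p) = 8p + 14(1−p), so p = 5/8.
Similarly the goalkeeper's optimal q on A is 3/4, and the value is 11·(3/4) + (8)·(1/4) = 41/4.

41/4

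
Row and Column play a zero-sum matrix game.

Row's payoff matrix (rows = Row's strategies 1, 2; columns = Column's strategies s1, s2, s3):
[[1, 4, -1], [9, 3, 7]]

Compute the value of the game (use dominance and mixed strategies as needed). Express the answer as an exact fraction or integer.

Column s1 is strictly dominated by s3 for Column (it gives Row more in every row).
The remaining 2×2 game on (1, 2) × (s2, s3) has no saddle point. Let Row play 1 with probability p; indifference gives 4p + 3(1−p) = −p + 7(1−p), so p = 4/9.
Similarly Column's optimal q on s2 is 8/9, and the value is 4·(8/9) + (-1)·(1/9) = 31/9.

31/9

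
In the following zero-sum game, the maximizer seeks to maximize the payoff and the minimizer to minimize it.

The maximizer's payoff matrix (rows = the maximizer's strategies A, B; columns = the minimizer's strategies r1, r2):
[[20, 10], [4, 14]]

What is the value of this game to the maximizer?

Row minima are 10 and 4, so the maximizer's maximin is 10; column maxima are 20 and 14, so the minimizer's minimax is 14. These differ, so the equilibrium is in mixed strategies.
Let the maximizer play A with probability p. The minimizer is indifferent when 20p + 4(1−p) = 10p + 14(1−p), giving p = 1/2.
Let the minimizer play r1 with probability q. The maximizer is indifferent when 20q + 10(1−q) = 4q + 14(1−q), giving q = 1/5.
The value is 20·(1/5) + (10)·(4/5) = 12.

12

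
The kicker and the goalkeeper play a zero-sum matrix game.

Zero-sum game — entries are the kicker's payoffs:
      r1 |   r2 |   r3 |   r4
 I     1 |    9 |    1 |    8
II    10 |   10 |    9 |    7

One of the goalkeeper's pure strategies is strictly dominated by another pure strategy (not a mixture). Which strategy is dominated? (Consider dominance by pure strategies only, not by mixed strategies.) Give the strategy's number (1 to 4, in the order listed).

The goalkeeper prefers columns that give the kicker less. Compare r2 with r3: 1 < 9, 9 < 10.
So r3 strictly dominates r2 for the goalkeeper; r2 is strictly dominated.

2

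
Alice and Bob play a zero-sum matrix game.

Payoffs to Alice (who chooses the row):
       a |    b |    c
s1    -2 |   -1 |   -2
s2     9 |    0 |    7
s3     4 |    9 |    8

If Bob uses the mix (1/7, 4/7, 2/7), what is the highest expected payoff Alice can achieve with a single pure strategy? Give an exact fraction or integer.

8

s1: (-2)·(1/7) + (-1)·(4/7) + (-2)·(2/7) = -10/7.
s2: (9)·(1/7) + (0)·(4/7) + (7)·(2/7) = 23/7.
s3: (4)·(1/7) + (9)·(4/7) + (8)·(2/7) = 8.
The best pure response is s3 with expected payoff 8.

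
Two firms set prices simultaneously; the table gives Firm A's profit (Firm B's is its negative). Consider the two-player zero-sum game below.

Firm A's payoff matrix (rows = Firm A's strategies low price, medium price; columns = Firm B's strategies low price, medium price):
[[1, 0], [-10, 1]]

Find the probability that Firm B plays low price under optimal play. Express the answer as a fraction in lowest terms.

Row minima are 0 and -10, so Firm A's maximin is 0; column maxima are 1 and 1, so Firm B's minimax is 1. These differ, so the equilibrium is in mixed strategies.
Let Firm B play low price with probability q. Firm A is indifferent when q = −10q + (1−q), giving q = 1/12.

1/12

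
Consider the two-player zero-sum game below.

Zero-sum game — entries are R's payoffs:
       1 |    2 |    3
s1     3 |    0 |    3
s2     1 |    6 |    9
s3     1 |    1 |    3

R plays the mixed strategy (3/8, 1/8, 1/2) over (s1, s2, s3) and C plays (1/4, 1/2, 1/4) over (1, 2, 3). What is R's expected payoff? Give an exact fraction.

Against (1/4, 1/2, 1/4), each row's expected payoff is s1: 3/2; s2: 11/2; s3: 3/2.
Taking the (3/8, 1/8, 1/2)-weighted average: (3/8)·(3/2) + (1/8)·(11/2) + (1/2)·(3/2) = 2.

2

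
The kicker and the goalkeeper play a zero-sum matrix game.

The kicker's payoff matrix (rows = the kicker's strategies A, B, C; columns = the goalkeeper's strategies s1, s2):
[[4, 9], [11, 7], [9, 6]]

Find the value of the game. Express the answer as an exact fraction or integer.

71/9

Row C is strictly dominated by row B, so the kicker never plays it.
The remaining 2×2 game on (A, B) × (s1, s2) has no saddle point. Let the kicker play A with probability p; indifference gives 4p + 11(1−p) = 9p + 7(1−p), so p = 4/9.
Similarly the goalkeeper's optimal q on s1 is 2/9, and the value is 4·(2/9) + (9)·(7/9) = 71/9.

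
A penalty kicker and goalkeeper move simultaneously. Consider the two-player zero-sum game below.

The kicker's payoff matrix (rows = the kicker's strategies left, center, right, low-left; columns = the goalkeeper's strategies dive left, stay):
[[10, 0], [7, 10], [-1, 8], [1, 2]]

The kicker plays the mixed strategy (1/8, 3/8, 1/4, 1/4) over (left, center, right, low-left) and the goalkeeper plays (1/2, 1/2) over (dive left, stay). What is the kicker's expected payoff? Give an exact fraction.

81/16

Against (1/2, 1/2), each row's expected payoff is left: 5; center: 17/2; right: 7/2; low-left: 3/2.
Taking the (1/8, 3/8, 1/4, 1/4)-weighted average: (1/8)·(5) + (3/8)·(17/2) + (1/4)·(7/2) + (1/4)·(3/2) = 81/16.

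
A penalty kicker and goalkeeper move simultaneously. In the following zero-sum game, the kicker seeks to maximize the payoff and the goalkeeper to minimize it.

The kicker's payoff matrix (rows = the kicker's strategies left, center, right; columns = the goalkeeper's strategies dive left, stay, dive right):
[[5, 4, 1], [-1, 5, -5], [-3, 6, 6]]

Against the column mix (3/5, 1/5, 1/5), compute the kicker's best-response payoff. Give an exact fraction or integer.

left: (5)·(3/5) + (4)·(1/5) + (1)·(1/5) = 4.
center: (-1)·(3/5) + (5)·(1/5) + (-5)·(1/5) = -3/5.
right: (-3)·(3/5) + (6)·(1/5) + (6)·(1/5) = 3/5.
The best pure response is left with expected payoff 4.

4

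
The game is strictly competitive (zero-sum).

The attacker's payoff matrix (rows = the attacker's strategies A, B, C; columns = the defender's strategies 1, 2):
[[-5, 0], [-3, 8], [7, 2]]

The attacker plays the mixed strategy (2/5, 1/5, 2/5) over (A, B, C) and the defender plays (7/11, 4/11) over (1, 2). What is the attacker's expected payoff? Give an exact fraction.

1

Against (7/11, 4/11), each row's expected payoff is A: -35/11; B: 1; C: 57/11.
Taking the (2/5, 1/5, 2/5)-weighted average: (2/5)·(-35/11) + (1/5)·(1) + (2/5)·(57/11) = 1.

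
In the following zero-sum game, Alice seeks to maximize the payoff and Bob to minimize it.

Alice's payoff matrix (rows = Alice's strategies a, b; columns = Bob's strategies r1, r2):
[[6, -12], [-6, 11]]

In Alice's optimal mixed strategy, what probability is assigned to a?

17/35

Row minima are -12 and -6, so Alice's maximin is -6; column maxima are 6 and 11, so Bob's minimax is 6. These differ, so the equilibrium is in mixed strategies.
Let Alice play a with probability p. Bob is indifferent when 6p − 6(1−p) = −12p + 11(1−p), giving p = 17/35.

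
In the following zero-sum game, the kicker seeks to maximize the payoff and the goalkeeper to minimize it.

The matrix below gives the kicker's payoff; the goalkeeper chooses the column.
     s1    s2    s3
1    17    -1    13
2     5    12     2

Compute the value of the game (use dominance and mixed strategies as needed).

Column s1 is strictly dominated by s3 for the goalkeeper (it gives the kicker more in every row).
The remaining 2×2 game on (1, 2) × (s2, s3) has no saddle point. Let the kicker play 1 with probability p; indifference gives −p + 12(1−p) = 13p + 2(1−p), so p = 5/12.
Similarly the goalkeeper's optimal q on s2 is 11/24, and the value is -1·(11/24) + (13)·(13/24) = 79/12.

79/12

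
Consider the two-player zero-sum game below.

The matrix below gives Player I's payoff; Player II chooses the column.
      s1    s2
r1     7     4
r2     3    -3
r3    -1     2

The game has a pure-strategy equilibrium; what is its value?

Row minima: 4, -3, -1 → Player I's maximin is 4.
Column maxima: 7, 4 → Player II's minimax is 4.
They coincide at (r1, s2), so the value is 4.

4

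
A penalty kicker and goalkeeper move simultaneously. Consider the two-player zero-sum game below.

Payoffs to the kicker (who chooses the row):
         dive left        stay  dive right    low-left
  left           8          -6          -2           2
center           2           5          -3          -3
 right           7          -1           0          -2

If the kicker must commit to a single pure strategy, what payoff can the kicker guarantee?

The worst-case payoff for each row is left: -6, center: -3, right: -2.
The best of these is -2.

-2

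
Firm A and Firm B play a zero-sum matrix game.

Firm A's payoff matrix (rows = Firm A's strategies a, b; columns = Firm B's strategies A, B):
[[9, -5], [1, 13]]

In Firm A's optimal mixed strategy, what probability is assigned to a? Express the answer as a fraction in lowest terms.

Row minima are -5 and 1, so Firm A's maximin is 1; column maxima are 9 and 13, so Firm B's minimax is 9. These differ, so the equilibrium is in mixed strategies.
Let Firm A play a with probability p. Firm B is indifferent when 9p + (1−p) = −5p + 13(1−p), giving p = 6/13.

6/13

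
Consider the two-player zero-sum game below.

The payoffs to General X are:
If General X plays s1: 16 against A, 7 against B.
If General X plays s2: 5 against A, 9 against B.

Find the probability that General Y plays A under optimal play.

2/13

Row minima are 7 and 5, so General X's maximin is 7; column maxima are 16 and 9, so General Y's minimax is 9. These differ, so the equilibrium is in mixed strategies.
Let General Y play A with probability q. General X is indifferent when 16q + 7(1−q) = 5q + 9(1−q), giving q = 2/13.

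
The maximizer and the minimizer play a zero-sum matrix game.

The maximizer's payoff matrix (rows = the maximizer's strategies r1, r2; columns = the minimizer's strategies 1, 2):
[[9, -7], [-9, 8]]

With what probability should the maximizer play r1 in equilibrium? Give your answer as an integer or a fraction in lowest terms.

17/33

Row minima are -7 and -9, so the maximizer's maximin is -7; column maxima are 9 and 8, so the minimizer's minimax is 8. These differ, so the equilibrium is in mixed strategies.
Let the maximizer play r1 with probability p. The minimizer is indifferent when 9p − 9(1−p) = −7p + 8(1−p), giving p = 17/33.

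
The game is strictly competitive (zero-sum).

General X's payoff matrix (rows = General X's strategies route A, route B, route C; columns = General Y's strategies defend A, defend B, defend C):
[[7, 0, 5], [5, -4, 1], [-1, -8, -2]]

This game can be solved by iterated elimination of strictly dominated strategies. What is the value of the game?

Column defend C is strictly dominated by defend B for General Y (0<5, -4<1, -8<-2); eliminate defend C.
Column defend A is strictly dominated by defend B for General Y (0<7, -4<5, -8<-1); eliminate defend A.
Row route B is strictly dominated by row route A (0>-4); eliminate route B.
Row route C is strictly dominated by row route A (0>-8); eliminate route C.
Only (route A, defend B) remains, with payoff 0.

0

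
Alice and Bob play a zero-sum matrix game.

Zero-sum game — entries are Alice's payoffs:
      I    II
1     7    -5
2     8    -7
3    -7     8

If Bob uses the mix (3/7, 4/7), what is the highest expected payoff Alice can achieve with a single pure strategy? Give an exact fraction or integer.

11/7

1: (7)·(3/7) + (-5)·(4/7) = 1/7.
2: (8)·(3/7) + (-7)·(4/7) = -4/7.
3: (-7)·(3/7) + (8)·(4/7) = 11/7.
The best pure response is 3 with expected payoff 11/7.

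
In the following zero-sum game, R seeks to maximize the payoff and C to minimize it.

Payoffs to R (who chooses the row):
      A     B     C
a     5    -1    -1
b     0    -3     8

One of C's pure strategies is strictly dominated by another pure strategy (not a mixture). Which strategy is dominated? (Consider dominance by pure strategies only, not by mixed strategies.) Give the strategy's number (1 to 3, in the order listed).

1

C prefers columns that give R less. Compare A with B: -1 < 5, -3 < 0.
So B strictly dominates A for C; A is strictly dominated.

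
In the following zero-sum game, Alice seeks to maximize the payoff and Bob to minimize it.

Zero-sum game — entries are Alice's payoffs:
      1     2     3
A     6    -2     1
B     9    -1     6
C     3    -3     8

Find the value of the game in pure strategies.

Row minima: -2, -1, -3 → Alice's maximin is -1.
Column maxima: 9, -1, 8 → Bob's minimax is -1.
They coincide at (B, 2), so the value is -1.

-1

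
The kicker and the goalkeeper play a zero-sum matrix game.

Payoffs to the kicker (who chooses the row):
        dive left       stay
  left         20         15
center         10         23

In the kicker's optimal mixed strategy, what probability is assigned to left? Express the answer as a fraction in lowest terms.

Row minima are 15 and 10, so the kicker's maximin is 15; column maxima are 20 and 23, so the goalkeeper's minimax is 20. These differ, so the equilibrium is in mixed strategies.
Let the kicker play left with probability p. The goalkeeper is indifferent when 20p + 10(1−p) = 15p + 23(1−p), giving p = 13/18.

13/18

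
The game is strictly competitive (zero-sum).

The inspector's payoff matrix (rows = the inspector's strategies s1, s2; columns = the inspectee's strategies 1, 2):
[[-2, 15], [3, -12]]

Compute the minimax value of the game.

21/32

Row minima are -2 and -12, so the inspector's maximin is -2; column maxima are 3 and 15, so the inspectee's minimax is 3. These differ, so the equilibrium is in mixed strategies.
Let the inspector play s1 with probability p. The inspectee is indifferent when −2p + 3(1−p) = 15p − 12(1−p), giving p = 15/32.
Let the inspectee play 1 with probability q. The inspector is indifferent when −2q + 15(1−q) = 3q − 12(1−q), giving q = 27/32.
The value is -2·(27/32) + (15)·(5/32) = 21/32.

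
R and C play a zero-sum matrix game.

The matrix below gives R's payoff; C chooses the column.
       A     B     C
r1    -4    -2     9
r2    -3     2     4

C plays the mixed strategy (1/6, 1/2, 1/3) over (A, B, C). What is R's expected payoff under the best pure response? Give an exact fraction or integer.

r1: (-4)·(1/6) + (-2)·(1/2) + (9)·(1/3) = 4/3.
r2: (-3)·(1/6) + (2)·(1/2) + (4)·(1/3) = 11/6.
The best pure response is r2 with expected payoff 11/6.

11/6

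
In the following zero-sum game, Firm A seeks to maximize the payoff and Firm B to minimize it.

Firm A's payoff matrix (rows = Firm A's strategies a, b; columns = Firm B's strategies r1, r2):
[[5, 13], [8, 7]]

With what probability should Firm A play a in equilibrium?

1/9

Row minima are 5 and 7, so Firm A's maximin is 7; column maxima are 8 and 13, so Firm B's minimax is 8. These differ, so the equilibrium is in mixed strategies.
Let Firm A play a with probability p. Firm B is indifferent when 5p + 8(1−p) = 13p + 7(1−p), giving p = 1/9.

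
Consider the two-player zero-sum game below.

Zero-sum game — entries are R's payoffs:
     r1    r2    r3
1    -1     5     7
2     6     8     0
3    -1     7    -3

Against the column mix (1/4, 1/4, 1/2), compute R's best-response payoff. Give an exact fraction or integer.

1: (-1)·(1/4) + (5)·(1/4) + (7)·(1/2) = 9/2.
2: (6)·(1/4) + (8)·(1/4) + (0)·(1/2) = 7/2.
3: (-1)·(1/4) + (7)·(1/4) + (-3)·(1/2) = 0.
The best pure response is 1 with expected payoff 9/2.

9/2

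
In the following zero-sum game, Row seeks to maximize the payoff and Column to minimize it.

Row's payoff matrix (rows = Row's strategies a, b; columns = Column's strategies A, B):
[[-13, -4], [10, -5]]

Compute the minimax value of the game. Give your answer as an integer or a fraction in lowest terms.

-35/8

Row minima are -13 and -5, so Row's maximin is -5; column maxima are 10 and -4, so Column's minimax is -4. These differ, so the equilibrium is in mixed strategies.
Let Row play a with probability p. Column is indifferent when −13p + 10(1−p) = −4p − 5(1−p), giving p = 5/8.
Let Column play A with probability q. Row is indifferent when −13q − 4(1−q) = 10q − 5(1−q), giving q = 1/24.
The value is -13·(1/24) + (-4)·(23/24) = -35/8.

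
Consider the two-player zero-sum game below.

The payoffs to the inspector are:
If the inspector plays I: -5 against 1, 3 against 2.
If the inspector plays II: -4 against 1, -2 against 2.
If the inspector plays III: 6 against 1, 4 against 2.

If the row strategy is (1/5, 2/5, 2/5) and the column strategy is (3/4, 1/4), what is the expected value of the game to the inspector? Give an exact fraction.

Against (3/4, 1/4), each row's expected payoff is I: -3; II: -7/2; III: 11/2.
Taking the (1/5, 2/5, 2/5)-weighted average: (1/5)·(-3) + (2/5)·(-7/2) + (2/5)·(11/2) = 1/5.

1/5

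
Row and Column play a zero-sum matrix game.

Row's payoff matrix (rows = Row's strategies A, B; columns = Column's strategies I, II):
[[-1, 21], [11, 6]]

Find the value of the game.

79/9

Row minima are -1 and 6, so Row's maximin is 6; column maxima are 11 and 21, so Column's minimax is 11. These differ, so the equilibrium is in mixed strategies.
Let Row play A with probability p. Column is indifferent when −p + 11(1−p) = 21p + 6(1−p), giving p = 5/27.
Let Column play I with probability q. Row is indifferent when −q + 21(1−q) = 11q + 6(1−q), giving q = 5/9.
The value is -1·(5/9) + (21)·(4/9) = 79/9.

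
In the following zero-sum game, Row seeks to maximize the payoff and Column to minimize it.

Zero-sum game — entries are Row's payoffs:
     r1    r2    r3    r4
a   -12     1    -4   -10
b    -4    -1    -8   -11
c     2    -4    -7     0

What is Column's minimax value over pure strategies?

-4

The worst case (largest entry) in each column is r1: 2, r2: 1, r3: -4, r4: 0.
The best (smallest) of these is -4.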